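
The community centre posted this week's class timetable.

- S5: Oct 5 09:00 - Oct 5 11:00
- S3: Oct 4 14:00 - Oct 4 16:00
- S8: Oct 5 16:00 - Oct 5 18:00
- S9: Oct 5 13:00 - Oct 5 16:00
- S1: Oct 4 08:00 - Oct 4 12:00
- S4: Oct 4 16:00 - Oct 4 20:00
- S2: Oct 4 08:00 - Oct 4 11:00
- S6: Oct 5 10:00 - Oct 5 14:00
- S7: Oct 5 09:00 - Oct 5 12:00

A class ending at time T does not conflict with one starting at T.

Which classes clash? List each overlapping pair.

S1 & S2, S5 & S6, S5 & S7, S6 & S7, S6 & S9

Sorted by start: S1, S2, S3, S4, S5, S7, S6, S9, S8.
S2 starts before S1 ends → S1 and S2 overlap.
S3 starts after S1 ends, so S1 has no further overlaps.
S3 starts after S2 ends, so S2 has no further overlaps.
S4 starts exactly when S3 ends (back-to-back, no overlap), so S3 has no further overlaps.
S5 starts after S4 ends, so S4 has no further overlaps.
S7 starts before S5 ends → S5 and S7 overlap.
S6 starts before S5 ends → S5 and S6 overlap.
S9 starts after S5 ends, so S5 has no further overlaps.
S6 starts before S7 ends → S7 and S6 overlap.
S9 starts after S7 ends, so S7 has no further overlaps.
S9 starts before S6 ends → S6 and S9 overlap.
S8 starts after S6 ends.
S8 starts exactly when S9 ends (back-to-back, no overlap).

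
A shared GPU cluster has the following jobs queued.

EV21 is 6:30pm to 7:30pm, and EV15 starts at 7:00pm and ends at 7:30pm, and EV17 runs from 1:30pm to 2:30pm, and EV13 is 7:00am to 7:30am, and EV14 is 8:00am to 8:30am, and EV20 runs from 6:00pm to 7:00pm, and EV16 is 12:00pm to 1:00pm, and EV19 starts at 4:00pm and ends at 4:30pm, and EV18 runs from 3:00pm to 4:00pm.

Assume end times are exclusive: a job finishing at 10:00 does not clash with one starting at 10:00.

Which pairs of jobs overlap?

EV15 & EV21, EV20 & EV21

Sorted by start: EV13, EV14, EV16, EV17, EV18, EV19, EV20, EV21, EV15.
EV14 starts after EV13 ends, so EV13 has no further overlaps.
EV16 starts after EV14 ends, so EV14 has no further overlaps.
EV17 starts after EV16 ends, so EV16 has no further overlaps.
EV18 starts after EV17 ends, so EV17 has no further overlaps.
EV19 starts exactly when EV18 ends (back-to-back, no overlap), so EV18 has no further overlaps.
EV20 starts after EV19 ends, so EV19 has no further overlaps.
EV21 starts before EV20 ends → EV20 and EV21 overlap.
EV15 starts exactly when EV20 ends (back-to-back, no overlap).
EV15 starts before EV21 ends → EV21 and EV15 overlap.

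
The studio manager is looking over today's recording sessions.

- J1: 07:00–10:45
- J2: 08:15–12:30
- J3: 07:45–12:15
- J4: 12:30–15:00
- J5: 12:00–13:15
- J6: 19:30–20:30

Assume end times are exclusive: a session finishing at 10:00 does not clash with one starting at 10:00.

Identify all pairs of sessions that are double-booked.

Sorted by start: J1, J3, J2, J5, J4, J6.
J3 starts before J1 ends → J1 and J3 overlap.
J2 starts before J1 ends → J1 and J2 overlap.
J5 starts after J1 ends; J1 is clear from here.
J2 starts before J3 ends → J3 and J2 overlap.
J5 starts before J3 ends → J3 and J5 overlap.
J4 starts after J3 ends; J3 is clear from here.
J5 starts before J2 ends → J2 and J5 overlap.
J4 starts exactly when J2 ends (back-to-back, no overlap); J2 is clear from here.
J4 starts before J5 ends → J5 and J4 overlap.
J6 starts after J5 ends.
J6 starts after J4 ends.

J1 & J2, J1 & J3, J2 & J3, J2 & J5, J3 & J5, J4 & J5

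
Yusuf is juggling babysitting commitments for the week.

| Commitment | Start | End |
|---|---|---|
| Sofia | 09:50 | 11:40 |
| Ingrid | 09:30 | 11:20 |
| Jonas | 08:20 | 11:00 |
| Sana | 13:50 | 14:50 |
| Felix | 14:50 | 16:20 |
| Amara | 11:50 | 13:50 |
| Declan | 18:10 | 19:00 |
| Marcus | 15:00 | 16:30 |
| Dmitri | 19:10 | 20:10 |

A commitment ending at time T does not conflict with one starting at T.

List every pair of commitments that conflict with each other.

Felix & Marcus, Ingrid & Jonas, Ingrid & Sofia, Jonas & Sofia

Sorted by start: Jonas, Ingrid, Sofia, Amara, Sana, Felix, Marcus, Declan, Dmitri.
Ingrid starts before Jonas ends → Jonas and Ingrid overlap.
Sofia starts before Jonas ends → Jonas and Sofia overlap.
Amara starts after Jonas ends, so Jonas has no further overlaps.
Sofia starts before Ingrid ends → Ingrid and Sofia overlap.
Amara starts after Ingrid ends, so Ingrid has no further overlaps.
Amara starts after Sofia ends, so Sofia has no further overlaps.
Sana starts exactly when Amara ends (back-to-back, no overlap), so Amara has no further overlaps.
Felix starts exactly when Sana ends (back-to-back, no overlap), so Sana has no further overlaps.
Marcus starts before Felix ends → Felix and Marcus overlap.
Declan starts after Felix ends, so Felix has no further overlaps.
Declan starts after Marcus ends, so Marcus has no further overlaps.
Dmitri starts after Declan ends.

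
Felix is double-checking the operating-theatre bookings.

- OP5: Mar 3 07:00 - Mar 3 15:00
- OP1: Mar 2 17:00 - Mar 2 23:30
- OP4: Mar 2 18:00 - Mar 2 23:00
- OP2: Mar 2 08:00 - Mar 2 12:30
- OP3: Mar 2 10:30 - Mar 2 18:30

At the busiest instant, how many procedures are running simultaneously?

Sort all start/end points and keep a running count:
Mar 2 08:00 start OP2 → 1
Mar 2 10:30 start OP3 → 2
Mar 2 12:30 end OP2 → 1
Mar 2 17:00 start OP1 → 2
Mar 2 18:00 start OP4 → 3
Mar 2 18:30 end OP3 → 2
Mar 2 23:00 end OP4 → 1
Mar 2 23:30 end OP1 → 0
Mar 3 07:00 start OP5 → 1
Mar 3 15:00 end OP5 → 0
Peak is 3, at Mar 2 18:00 (OP1, OP3, OP4).

3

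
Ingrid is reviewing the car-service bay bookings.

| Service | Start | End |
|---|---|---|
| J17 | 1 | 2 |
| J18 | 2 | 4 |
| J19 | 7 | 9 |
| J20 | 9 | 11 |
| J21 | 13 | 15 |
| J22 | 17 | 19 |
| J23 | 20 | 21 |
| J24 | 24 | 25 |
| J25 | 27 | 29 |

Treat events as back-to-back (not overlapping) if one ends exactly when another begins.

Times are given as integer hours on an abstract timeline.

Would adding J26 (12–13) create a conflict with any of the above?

J17: ends 2 at or before J26 starts 12 → clear.
J18: ends 4 at or before J26 starts 12 → clear.
J19: ends 9 at or before J26 starts 12 → clear.
J20: ends 11 at or before J26 starts 12 → clear.
J21: starts 13 at or after J26 ends 13 → clear.
J22: starts 17 at or after J26 ends 13 → clear.
J23: starts 20 at or after J26 ends 13 → clear.
J24: starts 24 at or after J26 ends 13 → clear.
J25: starts 27 at or after J26 ends 13 → clear.

No — it doesn't clash with anything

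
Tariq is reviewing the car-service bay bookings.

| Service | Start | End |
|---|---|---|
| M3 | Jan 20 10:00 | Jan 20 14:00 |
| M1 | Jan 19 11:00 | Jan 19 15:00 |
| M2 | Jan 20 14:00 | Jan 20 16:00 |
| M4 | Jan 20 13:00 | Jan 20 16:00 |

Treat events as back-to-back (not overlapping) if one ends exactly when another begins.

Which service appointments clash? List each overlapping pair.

Sorted by start: M1, M3, M4, M2.
M3 starts after M1 ends; M1 is clear from here.
M4 starts before M3 ends → M3 and M4 overlap.
M2 starts exactly when M3 ends (back-to-back, no overlap).
M2 starts before M4 ends → M4 and M2 overlap.

M2 & M4, M3 & M4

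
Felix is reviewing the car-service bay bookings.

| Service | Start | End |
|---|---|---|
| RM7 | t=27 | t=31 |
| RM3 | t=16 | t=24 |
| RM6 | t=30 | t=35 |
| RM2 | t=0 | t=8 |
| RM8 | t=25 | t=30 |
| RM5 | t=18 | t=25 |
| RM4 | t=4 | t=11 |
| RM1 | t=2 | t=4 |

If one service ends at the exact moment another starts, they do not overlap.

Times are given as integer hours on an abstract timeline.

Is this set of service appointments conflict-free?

Sorted by start: RM2, RM1, RM4, RM3, RM5, RM8, RM7, RM6.
RM1 starts before RM2 ends → RM2 and RM1 overlap.
That's a conflict, so the schedule is not conflict-free.

No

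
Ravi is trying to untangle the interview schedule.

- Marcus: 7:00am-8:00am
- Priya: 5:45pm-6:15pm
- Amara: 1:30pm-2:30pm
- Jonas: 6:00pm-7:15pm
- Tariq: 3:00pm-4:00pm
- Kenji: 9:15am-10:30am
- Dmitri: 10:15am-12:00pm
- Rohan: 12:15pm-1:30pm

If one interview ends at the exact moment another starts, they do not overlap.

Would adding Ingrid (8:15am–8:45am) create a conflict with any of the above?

Marcus: ends 8:00am at or before Ingrid starts 8:15am → clear.
Kenji: starts 9:15am at or after Ingrid ends 8:45am → clear.
Dmitri: starts 10:15am at or after Ingrid ends 8:45am → clear.
Rohan: starts 12:15pm at or after Ingrid ends 8:45am → clear.
Amara: starts 1:30pm at or after Ingrid ends 8:45am → clear.
Tariq: starts 3:00pm at or after Ingrid ends 8:45am → clear.
Priya: starts 5:45pm at or after Ingrid ends 8:45am → clear.
Jonas: starts 6:00pm at or after Ingrid ends 8:45am → clear.

No — it doesn't clash with anything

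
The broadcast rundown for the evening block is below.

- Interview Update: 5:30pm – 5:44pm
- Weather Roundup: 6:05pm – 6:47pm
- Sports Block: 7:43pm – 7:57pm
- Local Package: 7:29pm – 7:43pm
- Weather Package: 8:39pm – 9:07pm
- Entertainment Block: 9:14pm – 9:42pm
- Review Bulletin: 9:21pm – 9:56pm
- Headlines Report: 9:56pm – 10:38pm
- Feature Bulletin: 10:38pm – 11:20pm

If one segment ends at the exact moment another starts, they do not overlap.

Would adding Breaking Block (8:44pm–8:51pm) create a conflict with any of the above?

Interview Update: ends 5:44pm at or before Breaking Block starts 8:44pm → clear.
Weather Roundup: ends 6:47pm at or before Breaking Block starts 8:44pm → clear.
Local Package: ends 7:43pm at or before Breaking Block starts 8:44pm → clear.
Sports Block: ends 7:57pm at or before Breaking Block starts 8:44pm → clear.
Weather Package: starts 8:39pm before Breaking Block ends 8:51pm, and ends 9:07pm after Breaking Block starts 8:44pm → overlap.
Entertainment Block: starts 9:14pm at or after Breaking Block ends 8:51pm → clear.
Review Bulletin: starts 9:21pm at or after Breaking Block ends 8:51pm → clear.
Headlines Report: starts 9:56pm at or after Breaking Block ends 8:51pm → clear.
Feature Bulletin: starts 10:38pm at or after Breaking Block ends 8:51pm → clear.
Breaking Block overlaps Weather Package.

Yes — it overlaps Weather Package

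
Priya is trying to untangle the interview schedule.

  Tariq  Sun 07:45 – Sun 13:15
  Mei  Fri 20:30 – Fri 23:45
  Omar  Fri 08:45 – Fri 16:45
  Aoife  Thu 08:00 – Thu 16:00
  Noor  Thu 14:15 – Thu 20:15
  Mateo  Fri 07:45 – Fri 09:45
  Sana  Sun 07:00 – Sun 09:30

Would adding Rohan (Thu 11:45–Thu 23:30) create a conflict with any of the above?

Yes — it overlaps Aoife, Noor

Aoife: starts Thu 08:00 before Rohan ends Thu 23:30, and ends Thu 16:00 after Rohan starts Thu 11:45 → overlap.
Noor: starts Thu 14:15 before Rohan ends Thu 23:30, and ends Thu 20:15 after Rohan starts Thu 11:45 → overlap.
Mateo: starts Fri 07:45 at or after Rohan ends Thu 23:30 → clear.
Omar: starts Fri 08:45 at or after Rohan ends Thu 23:30 → clear.
Mei: starts Fri 20:30 at or after Rohan ends Thu 23:30 → clear.
Sana: starts Sun 07:00 at or after Rohan ends Thu 23:30 → clear.
Tariq: starts Sun 07:45 at or after Rohan ends Thu 23:30 → clear.
Rohan overlaps Aoife, Noor.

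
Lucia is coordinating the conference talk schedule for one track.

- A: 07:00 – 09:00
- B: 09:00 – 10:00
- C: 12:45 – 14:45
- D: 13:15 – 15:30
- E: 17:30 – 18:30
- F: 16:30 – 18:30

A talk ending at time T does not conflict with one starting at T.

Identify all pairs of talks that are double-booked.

Sorted by start: A, B, C, D, F, E.
B starts exactly when A ends (back-to-back, no overlap); A is clear from here.
C starts after B ends; B is clear from here.
D starts before C ends → C and D overlap.
F starts after C ends; C is clear from here.
F starts after D ends; D is clear from here.
E starts before F ends → F and E overlap.

C & D, E & F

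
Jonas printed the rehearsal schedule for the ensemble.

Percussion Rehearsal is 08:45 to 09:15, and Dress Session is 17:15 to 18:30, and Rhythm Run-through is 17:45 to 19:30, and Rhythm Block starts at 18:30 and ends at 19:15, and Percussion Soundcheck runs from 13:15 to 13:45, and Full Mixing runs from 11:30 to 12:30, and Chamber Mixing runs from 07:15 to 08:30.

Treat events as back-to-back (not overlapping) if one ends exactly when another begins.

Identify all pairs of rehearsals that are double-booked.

Sorted by start: Chamber Mixing, Percussion Rehearsal, Full Mixing, Percussion Soundcheck, Dress Session, Rhythm Run-through, Rhythm Block.
Percussion Rehearsal starts after Chamber Mixing ends, so Chamber Mixing has no further overlaps.
Full Mixing starts after Percussion Rehearsal ends, so Percussion Rehearsal has no further overlaps.
Percussion Soundcheck starts after Full Mixing ends, so Full Mixing has no further overlaps.
Dress Session starts after Percussion Soundcheck ends, so Percussion Soundcheck has no further overlaps.
Rhythm Run-through starts before Dress Session ends → Dress Session and Rhythm Run-through overlap.
Rhythm Block starts exactly when Dress Session ends (back-to-back, no overlap).
Rhythm Block starts before Rhythm Run-through ends → Rhythm Run-through and Rhythm Block overlap.

Dress Session & Rhythm Run-through, Rhythm Block & Rhythm Run-through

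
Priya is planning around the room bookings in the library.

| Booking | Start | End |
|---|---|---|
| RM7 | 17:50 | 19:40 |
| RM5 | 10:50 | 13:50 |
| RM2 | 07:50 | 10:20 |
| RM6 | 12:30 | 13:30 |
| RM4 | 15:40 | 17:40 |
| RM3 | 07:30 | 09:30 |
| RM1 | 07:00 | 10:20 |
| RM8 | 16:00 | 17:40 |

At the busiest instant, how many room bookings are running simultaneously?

3

Sort all start/end points and keep a running count:
07:00 start RM1 → 1
07:30 start RM3 → 2
07:50 start RM2 → 3
09:30 end RM3 → 2
10:20 end RM1 → 1
10:20 end RM2 → 0
10:50 start RM5 → 1
12:30 start RM6 → 2
13:30 end RM6 → 1
13:50 end RM5 → 0
15:40 start RM4 → 1
16:00 start RM8 → 2
17:40 end RM4 → 1
17:40 end RM8 → 0
17:50 start RM7 → 1
19:40 end RM7 → 0
Peak is 3, at 07:50 (RM1, RM2, RM3).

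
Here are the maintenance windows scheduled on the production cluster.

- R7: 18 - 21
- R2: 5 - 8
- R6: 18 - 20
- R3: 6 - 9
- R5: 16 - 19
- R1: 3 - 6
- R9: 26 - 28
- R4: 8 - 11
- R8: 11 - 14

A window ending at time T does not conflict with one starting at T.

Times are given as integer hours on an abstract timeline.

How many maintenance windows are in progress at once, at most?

Walk through starts and ends in time order (an end at T is processed before a start at T):
3 start R1 → 1
5 start R2 → 2
6 end R1 → 1
6 start R3 → 2
8 end R2 → 1
8 start R4 → 2
9 end R3 → 1
11 end R4 → 0
11 start R8 → 1
14 end R8 → 0
16 start R5 → 1
18 start R6 → 2
18 start R7 → 3
19 end R5 → 2
20 end R6 → 1
21 end R7 → 0
26 start R9 → 1
28 end R9 → 0
Peak is 3, at 18 (R5, R6, R7).

3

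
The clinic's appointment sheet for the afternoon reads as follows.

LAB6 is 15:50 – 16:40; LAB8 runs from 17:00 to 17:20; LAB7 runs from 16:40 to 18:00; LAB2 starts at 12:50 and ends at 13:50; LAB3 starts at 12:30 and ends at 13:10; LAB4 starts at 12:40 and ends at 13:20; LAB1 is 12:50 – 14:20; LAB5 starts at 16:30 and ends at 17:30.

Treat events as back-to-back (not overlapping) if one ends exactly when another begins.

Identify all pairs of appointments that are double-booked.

Sorted by start: LAB3, LAB4, LAB1, LAB2, LAB6, LAB5, LAB7, LAB8.
LAB4 starts before LAB3 ends → LAB3 and LAB4 overlap.
LAB1 starts before LAB3 ends → LAB3 and LAB1 overlap.
LAB2 starts before LAB3 ends → LAB3 and LAB2 overlap.
LAB6 starts after LAB3 ends; LAB3 is clear from here.
LAB1 starts before LAB4 ends → LAB4 and LAB1 overlap.
LAB2 starts before LAB4 ends → LAB4 and LAB2 overlap.
LAB6 starts after LAB4 ends; LAB4 is clear from here.
LAB2 starts before LAB1 ends → LAB1 and LAB2 overlap.
LAB6 starts after LAB1 ends; LAB1 is clear from here.
LAB6 starts after LAB2 ends; LAB2 is clear from here.
LAB5 starts before LAB6 ends → LAB6 and LAB5 overlap.
LAB7 starts exactly when LAB6 ends (back-to-back, no overlap); LAB6 is clear from here.
LAB7 starts before LAB5 ends → LAB5 and LAB7 overlap.
LAB8 starts before LAB5 ends → LAB5 and LAB8 overlap.
LAB8 starts before LAB7 ends → LAB7 and LAB8 overlap.

LAB1 & LAB2, LAB1 & LAB3, LAB1 & LAB4, LAB2 & LAB3, LAB2 & LAB4, LAB3 & LAB4, LAB5 & LAB6, LAB5 & LAB7, LAB5 & LAB8, LAB7 & LAB8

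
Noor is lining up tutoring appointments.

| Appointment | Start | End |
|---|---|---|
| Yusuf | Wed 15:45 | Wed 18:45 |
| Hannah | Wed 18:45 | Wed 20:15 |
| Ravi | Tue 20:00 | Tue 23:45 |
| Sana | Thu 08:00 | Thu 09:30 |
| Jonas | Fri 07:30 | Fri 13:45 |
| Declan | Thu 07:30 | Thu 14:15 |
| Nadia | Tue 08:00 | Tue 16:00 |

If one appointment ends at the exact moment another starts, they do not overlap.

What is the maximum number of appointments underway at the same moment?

Sort all start/end points and keep a running count:
Tue 08:00 start Nadia → 1
Tue 16:00 end Nadia → 0
Tue 20:00 start Ravi → 1
Tue 23:45 end Ravi → 0
Wed 15:45 start Yusuf → 1
Wed 18:45 end Yusuf → 0
Wed 18:45 start Hannah → 1
Wed 20:15 end Hannah → 0
Thu 07:30 start Declan → 1
Thu 08:00 start Sana → 2
Thu 09:30 end Sana → 1
Thu 14:15 end Declan → 0
Fri 07:30 start Jonas → 1
Fri 13:45 end Jonas → 0
Peak is 2, at Thu 08:00 (Declan, Sana).

2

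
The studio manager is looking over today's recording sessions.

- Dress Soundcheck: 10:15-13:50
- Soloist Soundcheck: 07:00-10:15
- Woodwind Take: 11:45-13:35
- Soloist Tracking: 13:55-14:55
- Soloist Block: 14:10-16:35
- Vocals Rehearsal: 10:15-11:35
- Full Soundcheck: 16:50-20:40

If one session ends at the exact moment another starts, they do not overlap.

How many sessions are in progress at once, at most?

Walk through starts and ends in time order (an end at T is processed before a start at T):
07:00 start Soloist Soundcheck → 1
10:15 end Soloist Soundcheck → 0
10:15 start Dress Soundcheck → 1
10:15 start Vocals Rehearsal → 2
11:35 end Vocals Rehearsal → 1
11:45 start Woodwind Take → 2
13:35 end Woodwind Take → 1
13:50 end Dress Soundcheck → 0
13:55 start Soloist Tracking → 1
14:10 start Soloist Block → 2
14:55 end Soloist Tracking → 1
16:35 end Soloist Block → 0
16:50 start Full Soundcheck → 1
20:40 end Full Soundcheck → 0
Peak is 2, at 10:15 (Dress Soundcheck, Vocals Rehearsal).

2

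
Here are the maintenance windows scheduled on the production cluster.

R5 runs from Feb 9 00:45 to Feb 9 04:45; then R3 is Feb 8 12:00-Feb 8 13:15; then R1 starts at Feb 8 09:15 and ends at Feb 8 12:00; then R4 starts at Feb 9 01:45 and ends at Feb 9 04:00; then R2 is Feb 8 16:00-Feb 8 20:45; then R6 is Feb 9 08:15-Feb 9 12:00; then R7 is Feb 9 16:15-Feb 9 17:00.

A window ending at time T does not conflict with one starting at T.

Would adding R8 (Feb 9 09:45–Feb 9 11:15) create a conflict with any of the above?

R1: ends Feb 8 12:00 at or before R8 starts Feb 9 09:45 → clear.
R3: ends Feb 8 13:15 at or before R8 starts Feb 9 09:45 → clear.
R2: ends Feb 8 20:45 at or before R8 starts Feb 9 09:45 → clear.
R5: ends Feb 9 04:45 at or before R8 starts Feb 9 09:45 → clear.
R4: ends Feb 9 04:00 at or before R8 starts Feb 9 09:45 → clear.
R6: starts Feb 9 08:15 before R8 ends Feb 9 11:15, and ends Feb 9 12:00 after R8 starts Feb 9 09:45 → overlap.
R7: starts Feb 9 16:15 at or after R8 ends Feb 9 11:15 → clear.
R8 overlaps R6.

Yes — it overlaps R6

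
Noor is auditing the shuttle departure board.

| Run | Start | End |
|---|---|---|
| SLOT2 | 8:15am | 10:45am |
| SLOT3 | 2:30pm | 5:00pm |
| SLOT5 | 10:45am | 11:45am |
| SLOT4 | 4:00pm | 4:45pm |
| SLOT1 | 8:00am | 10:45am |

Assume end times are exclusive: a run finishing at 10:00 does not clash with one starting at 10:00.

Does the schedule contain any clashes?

Yes

Check each pair: they overlap iff neither finishes before the other starts.
Sorted by start: SLOT1, SLOT2, SLOT5, SLOT3, SLOT4.
SLOT2 starts before SLOT1 ends → SLOT1 and SLOT2 overlap.
That's a conflict, so the schedule is not conflict-free.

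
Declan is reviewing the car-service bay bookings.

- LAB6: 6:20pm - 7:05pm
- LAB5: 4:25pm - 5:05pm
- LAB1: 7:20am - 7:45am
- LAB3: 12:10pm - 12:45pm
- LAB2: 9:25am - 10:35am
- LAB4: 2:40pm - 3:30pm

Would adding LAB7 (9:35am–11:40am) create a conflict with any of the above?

LAB1: ends 7:45am at or before LAB7 starts 9:35am → clear.
LAB2: starts 9:25am before LAB7 ends 11:40am, and ends 10:35am after LAB7 starts 9:35am → overlap.
LAB3: starts 12:10pm at or after LAB7 ends 11:40am → clear.
LAB4: starts 2:40pm at or after LAB7 ends 11:40am → clear.
LAB5: starts 4:25pm at or after LAB7 ends 11:40am → clear.
LAB6: starts 6:20pm at or after LAB7 ends 11:40am → clear.
LAB7 overlaps LAB2.

Yes — it overlaps LAB2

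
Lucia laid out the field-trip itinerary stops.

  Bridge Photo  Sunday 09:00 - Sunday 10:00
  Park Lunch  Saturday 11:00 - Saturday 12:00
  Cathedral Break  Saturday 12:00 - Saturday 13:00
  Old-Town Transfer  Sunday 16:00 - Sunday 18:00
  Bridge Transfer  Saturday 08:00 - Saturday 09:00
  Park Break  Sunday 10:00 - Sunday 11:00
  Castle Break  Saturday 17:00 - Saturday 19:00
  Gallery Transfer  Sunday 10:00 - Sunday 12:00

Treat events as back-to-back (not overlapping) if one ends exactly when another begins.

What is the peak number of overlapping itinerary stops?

2

Walk through starts and ends in time order (an end at T is processed before a start at T):
Saturday 08:00 start Bridge Transfer → 1
Saturday 09:00 end Bridge Transfer → 0
Saturday 11:00 start Park Lunch → 1
Saturday 12:00 end Park Lunch → 0
Saturday 12:00 start Cathedral Break → 1
Saturday 13:00 end Cathedral Break → 0
Saturday 17:00 start Castle Break → 1
Saturday 19:00 end Castle Break → 0
Sunday 09:00 start Bridge Photo → 1
Sunday 10:00 end Bridge Photo → 0
Sunday 10:00 start Gallery Transfer → 1
Sunday 10:00 start Park Break → 2
Sunday 11:00 end Park Break → 1
Sunday 12:00 end Gallery Transfer → 0
Sunday 16:00 start Old-Town Transfer → 1
Sunday 18:00 end Old-Town Transfer → 0
Peak is 2, at Sunday 10:00 (Gallery Transfer, Park Break).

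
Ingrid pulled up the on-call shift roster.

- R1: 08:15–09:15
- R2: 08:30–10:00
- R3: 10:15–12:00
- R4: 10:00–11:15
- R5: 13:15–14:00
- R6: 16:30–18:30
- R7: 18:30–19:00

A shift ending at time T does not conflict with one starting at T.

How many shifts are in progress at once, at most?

Walk through starts and ends in time order (an end at T is processed before a start at T):
08:15 start R1 → 1
08:30 start R2 → 2
09:15 end R1 → 1
10:00 end R2 → 0
10:00 start R4 → 1
10:15 start R3 → 2
11:15 end R4 → 1
12:00 end R3 → 0
13:15 start R5 → 1
14:00 end R5 → 0
16:30 start R6 → 1
18:30 end R6 → 0
18:30 start R7 → 1
19:00 end R7 → 0
Peak is 2, at 08:30 (R1, R2).

2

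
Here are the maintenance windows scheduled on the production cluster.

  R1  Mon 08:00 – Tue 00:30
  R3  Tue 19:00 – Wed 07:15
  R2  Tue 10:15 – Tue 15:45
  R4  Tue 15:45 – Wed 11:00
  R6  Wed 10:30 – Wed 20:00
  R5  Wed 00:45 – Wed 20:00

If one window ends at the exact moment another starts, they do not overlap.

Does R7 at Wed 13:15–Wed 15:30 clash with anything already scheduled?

R1: ends Tue 00:30 at or before R7 starts Wed 13:15 → clear.
R2: ends Tue 15:45 at or before R7 starts Wed 13:15 → clear.
R4: ends Wed 11:00 at or before R7 starts Wed 13:15 → clear.
R3: ends Wed 07:15 at or before R7 starts Wed 13:15 → clear.
R5: starts Wed 00:45 before R7 ends Wed 15:30, and ends Wed 20:00 after R7 starts Wed 13:15 → overlap.
R6: starts Wed 10:30 before R7 ends Wed 15:30, and ends Wed 20:00 after R7 starts Wed 13:15 → overlap.
R7 overlaps R5, R6.

Yes — it overlaps R5, R6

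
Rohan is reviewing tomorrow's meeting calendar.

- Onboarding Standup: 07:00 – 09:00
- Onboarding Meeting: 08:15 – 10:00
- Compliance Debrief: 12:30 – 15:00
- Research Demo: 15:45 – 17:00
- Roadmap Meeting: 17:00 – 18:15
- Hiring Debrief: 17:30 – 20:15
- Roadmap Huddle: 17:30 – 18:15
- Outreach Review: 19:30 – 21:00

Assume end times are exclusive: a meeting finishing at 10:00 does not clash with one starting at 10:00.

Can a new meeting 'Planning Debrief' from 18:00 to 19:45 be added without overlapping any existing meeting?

No — it overlaps Hiring Debrief, Outreach Review, Roadmap Huddle, Roadmap Meeting

Onboarding Standup: ends 09:00 at or before Planning Debrief starts 18:00 → clear.
Onboarding Meeting: ends 10:00 at or before Planning Debrief starts 18:00 → clear.
Compliance Debrief: ends 15:00 at or before Planning Debrief starts 18:00 → clear.
Research Demo: ends 17:00 at or before Planning Debrief starts 18:00 → clear.
Roadmap Meeting: starts 17:00 before Planning Debrief ends 19:45, and ends 18:15 after Planning Debrief starts 18:00 → overlap.
Hiring Debrief: starts 17:30 before Planning Debrief ends 19:45, and ends 20:15 after Planning Debrief starts 18:00 → overlap.
Roadmap Huddle: starts 17:30 before Planning Debrief ends 19:45, and ends 18:15 after Planning Debrief starts 18:00 → overlap.
Outreach Review: starts 19:30 before Planning Debrief ends 19:45, and ends 21:00 after Planning Debrief starts 18:00 → overlap.
Planning Debrief overlaps Roadmap Meeting, Hiring Debrief, Roadmap Huddle, Outreach Review.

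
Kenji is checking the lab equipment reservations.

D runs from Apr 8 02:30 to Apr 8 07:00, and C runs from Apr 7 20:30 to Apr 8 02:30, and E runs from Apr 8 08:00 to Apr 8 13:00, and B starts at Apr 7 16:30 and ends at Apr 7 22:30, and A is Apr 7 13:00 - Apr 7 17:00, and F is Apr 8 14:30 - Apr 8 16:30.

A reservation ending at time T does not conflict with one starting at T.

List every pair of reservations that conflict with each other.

Sorted by start: A, B, C, D, E, F.
B starts before A ends → A and B overlap.
C starts after A ends, so nothing later overlaps A either.
C starts before B ends → B and C overlap.
D starts after B ends, so nothing later overlaps B either.
D starts exactly when C ends (back-to-back, no overlap), so nothing later overlaps C either.
E starts after D ends, so nothing later overlaps D either.
F starts after E ends.

A & B, B & C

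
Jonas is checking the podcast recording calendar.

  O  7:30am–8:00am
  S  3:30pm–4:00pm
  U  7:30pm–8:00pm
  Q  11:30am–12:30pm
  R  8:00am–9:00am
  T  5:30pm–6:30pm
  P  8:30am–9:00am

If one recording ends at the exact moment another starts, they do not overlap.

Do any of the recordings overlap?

Yes

Two intervals overlap when each starts before the other ends.
Sorted by start: O, R, P, Q, S, T, U.
R starts exactly when O ends (back-to-back, no overlap), so O has no further overlaps.
P starts before R ends → R and P overlap.
That's a conflict, so the schedule is not conflict-free.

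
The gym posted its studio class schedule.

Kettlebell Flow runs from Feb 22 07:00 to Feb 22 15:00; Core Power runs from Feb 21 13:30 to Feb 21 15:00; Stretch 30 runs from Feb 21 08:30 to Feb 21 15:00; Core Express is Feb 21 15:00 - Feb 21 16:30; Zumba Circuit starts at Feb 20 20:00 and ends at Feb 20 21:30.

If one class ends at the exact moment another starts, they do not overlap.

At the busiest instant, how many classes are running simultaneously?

Sort all start/end points and keep a running count:
Feb 20 20:00 start Zumba Circuit → 1
Feb 20 21:30 end Zumba Circuit → 0
Feb 21 08:30 start Stretch 30 → 1
Feb 21 13:30 start Core Power → 2
Feb 21 15:00 end Core Power → 1
Feb 21 15:00 end Stretch 30 → 0
Feb 21 15:00 start Core Express → 1
Feb 21 16:30 end Core Express → 0
Feb 22 07:00 start Kettlebell Flow → 1
Feb 22 15:00 end Kettlebell Flow → 0
Peak is 2, at Feb 21 13:30 (Core Power, Stretch 30).

2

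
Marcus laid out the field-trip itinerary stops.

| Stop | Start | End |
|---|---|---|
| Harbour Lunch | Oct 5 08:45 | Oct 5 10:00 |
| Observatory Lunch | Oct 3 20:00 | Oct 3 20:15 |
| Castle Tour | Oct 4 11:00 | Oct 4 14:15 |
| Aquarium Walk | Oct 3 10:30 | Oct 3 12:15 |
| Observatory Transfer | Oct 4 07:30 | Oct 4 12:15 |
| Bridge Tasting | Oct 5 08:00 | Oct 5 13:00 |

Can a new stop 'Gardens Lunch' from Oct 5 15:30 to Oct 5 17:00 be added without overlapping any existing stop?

Aquarium Walk: ends Oct 3 12:15 at or before Gardens Lunch starts Oct 5 15:30 → clear.
Observatory Lunch: ends Oct 3 20:15 at or before Gardens Lunch starts Oct 5 15:30 → clear.
Observatory Transfer: ends Oct 4 12:15 at or before Gardens Lunch starts Oct 5 15:30 → clear.
Castle Tour: ends Oct 4 14:15 at or before Gardens Lunch starts Oct 5 15:30 → clear.
Bridge Tasting: ends Oct 5 13:00 at or before Gardens Lunch starts Oct 5 15:30 → clear.
Harbour Lunch: ends Oct 5 10:00 at or before Gardens Lunch starts Oct 5 15:30 → clear.

Yes — the slot is free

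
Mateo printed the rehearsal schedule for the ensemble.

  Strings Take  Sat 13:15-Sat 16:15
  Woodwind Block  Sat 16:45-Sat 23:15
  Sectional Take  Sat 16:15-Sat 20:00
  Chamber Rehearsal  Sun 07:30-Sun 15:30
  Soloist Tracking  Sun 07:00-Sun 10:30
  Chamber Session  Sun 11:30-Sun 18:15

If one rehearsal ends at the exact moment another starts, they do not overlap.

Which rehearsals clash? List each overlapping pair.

Chamber Rehearsal & Chamber Session, Chamber Rehearsal & Soloist Tracking, Sectional Take & Woodwind Block

Sorted by start: Strings Take, Sectional Take, Woodwind Block, Soloist Tracking, Chamber Rehearsal, Chamber Session.
Sectional Take starts exactly when Strings Take ends (back-to-back, no overlap) — done with Strings Take.
Woodwind Block starts before Sectional Take ends → Sectional Take and Woodwind Block overlap.
Soloist Tracking starts after Sectional Take ends — done with Sectional Take.
Soloist Tracking starts after Woodwind Block ends — done with Woodwind Block.
Chamber Rehearsal starts before Soloist Tracking ends → Soloist Tracking and Chamber Rehearsal overlap.
Chamber Session starts after Soloist Tracking ends.
Chamber Session starts before Chamber Rehearsal ends → Chamber Rehearsal and Chamber Session overlap.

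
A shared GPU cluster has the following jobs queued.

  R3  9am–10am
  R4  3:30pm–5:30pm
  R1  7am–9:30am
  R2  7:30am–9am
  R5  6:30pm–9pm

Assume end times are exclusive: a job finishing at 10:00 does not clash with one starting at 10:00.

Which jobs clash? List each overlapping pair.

R1 & R2, R1 & R3

Sorted by start: R1, R2, R3, R4, R5.
R2 starts before R1 ends → R1 and R2 overlap.
R3 starts before R1 ends → R1 and R3 overlap.
R4 starts after R1 ends — done with R1.
R3 starts exactly when R2 ends (back-to-back, no overlap) — done with R2.
R4 starts after R3 ends — done with R3.
R5 starts after R4 ends.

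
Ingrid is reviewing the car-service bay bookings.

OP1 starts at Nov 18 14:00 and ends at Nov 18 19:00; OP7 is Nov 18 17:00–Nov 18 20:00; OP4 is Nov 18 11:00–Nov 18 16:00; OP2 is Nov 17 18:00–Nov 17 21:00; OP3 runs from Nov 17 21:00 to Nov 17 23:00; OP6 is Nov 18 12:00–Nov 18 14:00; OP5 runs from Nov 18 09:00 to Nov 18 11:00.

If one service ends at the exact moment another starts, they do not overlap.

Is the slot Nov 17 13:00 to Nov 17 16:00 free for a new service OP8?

OP2: starts Nov 17 18:00 at or after OP8 ends Nov 17 16:00 → clear.
OP3: starts Nov 17 21:00 at or after OP8 ends Nov 17 16:00 → clear.
OP5: starts Nov 18 09:00 at or after OP8 ends Nov 17 16:00 → clear.
OP4: starts Nov 18 11:00 at or after OP8 ends Nov 17 16:00 → clear.
OP6: starts Nov 18 12:00 at or after OP8 ends Nov 17 16:00 → clear.
OP1: starts Nov 18 14:00 at or after OP8 ends Nov 17 16:00 → clear.
OP7: starts Nov 18 17:00 at or after OP8 ends Nov 17 16:00 → clear.

Yes — the slot is free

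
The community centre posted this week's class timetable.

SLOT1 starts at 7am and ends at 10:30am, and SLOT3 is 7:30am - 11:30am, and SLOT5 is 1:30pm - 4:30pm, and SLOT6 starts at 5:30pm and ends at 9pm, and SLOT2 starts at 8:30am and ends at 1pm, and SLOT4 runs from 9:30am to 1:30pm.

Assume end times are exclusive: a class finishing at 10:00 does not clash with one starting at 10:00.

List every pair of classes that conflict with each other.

Sorted by start: SLOT1, SLOT3, SLOT2, SLOT4, SLOT5, SLOT6.
SLOT3 starts before SLOT1 ends → SLOT1 and SLOT3 overlap.
SLOT2 starts before SLOT1 ends → SLOT1 and SLOT2 overlap.
SLOT4 starts before SLOT1 ends → SLOT1 and SLOT4 overlap.
SLOT5 starts after SLOT1 ends — done with SLOT1.
SLOT2 starts before SLOT3 ends → SLOT3 and SLOT2 overlap.
SLOT4 starts before SLOT3 ends → SLOT3 and SLOT4 overlap.
SLOT5 starts after SLOT3 ends — done with SLOT3.
SLOT4 starts before SLOT2 ends → SLOT2 and SLOT4 overlap.
SLOT5 starts after SLOT2 ends — done with SLOT2.
SLOT5 starts exactly when SLOT4 ends (back-to-back, no overlap) — done with SLOT4.
SLOT6 starts after SLOT5 ends.

SLOT1 & SLOT2, SLOT1 & SLOT3, SLOT1 & SLOT4, SLOT2 & SLOT3, SLOT2 & SLOT4, SLOT3 & SLOT4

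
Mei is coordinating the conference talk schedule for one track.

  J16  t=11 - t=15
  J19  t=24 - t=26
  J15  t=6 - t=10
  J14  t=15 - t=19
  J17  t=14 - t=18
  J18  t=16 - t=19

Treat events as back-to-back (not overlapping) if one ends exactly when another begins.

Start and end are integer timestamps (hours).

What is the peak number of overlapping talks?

Walk through starts and ends in time order (an end at T is processed before a start at T):
t=6 start J15 → 1
t=10 end J15 → 0
t=11 start J16 → 1
t=14 start J17 → 2
t=15 end J16 → 1
t=15 start J14 → 2
t=16 start J18 → 3
t=18 end J17 → 2
t=19 end J14 → 1
t=19 end J18 → 0
t=24 start J19 → 1
t=26 end J19 → 0
Peak is 3, at t=16 (J14, J17, J18).

3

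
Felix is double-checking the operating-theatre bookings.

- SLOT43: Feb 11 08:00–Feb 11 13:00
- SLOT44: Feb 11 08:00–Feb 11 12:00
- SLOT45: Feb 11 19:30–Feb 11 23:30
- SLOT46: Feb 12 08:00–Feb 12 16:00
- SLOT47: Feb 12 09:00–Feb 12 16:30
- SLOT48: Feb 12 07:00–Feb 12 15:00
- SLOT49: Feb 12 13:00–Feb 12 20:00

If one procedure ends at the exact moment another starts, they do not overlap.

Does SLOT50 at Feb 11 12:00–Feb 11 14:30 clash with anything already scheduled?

SLOT43: starts Feb 11 08:00 before SLOT50 ends Feb 11 14:30, and ends Feb 11 13:00 after SLOT50 starts Feb 11 12:00 → overlap.
SLOT44: ends Feb 11 12:00 at or before SLOT50 starts Feb 11 12:00 → clear.
SLOT45: starts Feb 11 19:30 at or after SLOT50 ends Feb 11 14:30 → clear.
SLOT48: starts Feb 12 07:00 at or after SLOT50 ends Feb 11 14:30 → clear.
SLOT46: starts Feb 12 08:00 at or after SLOT50 ends Feb 11 14:30 → clear.
SLOT47: starts Feb 12 09:00 at or after SLOT50 ends Feb 11 14:30 → clear.
SLOT49: starts Feb 12 13:00 at or after SLOT50 ends Feb 11 14:30 → clear.
SLOT50 overlaps SLOT43.

Yes — it overlaps SLOT43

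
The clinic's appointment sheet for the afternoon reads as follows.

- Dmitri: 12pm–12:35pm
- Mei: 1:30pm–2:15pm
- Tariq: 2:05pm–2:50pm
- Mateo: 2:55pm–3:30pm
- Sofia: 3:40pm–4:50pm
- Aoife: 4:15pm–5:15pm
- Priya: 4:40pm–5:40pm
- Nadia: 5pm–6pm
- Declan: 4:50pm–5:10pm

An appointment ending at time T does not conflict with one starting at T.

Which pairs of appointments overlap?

Aoife & Declan, Aoife & Nadia, Aoife & Priya, Aoife & Sofia, Declan & Nadia, Declan & Priya, Mei & Tariq, Nadia & Priya, Priya & Sofia

Two intervals overlap when each starts before the other ends.
Sorted by start: Dmitri, Mei, Tariq, Mateo, Sofia, Aoife, Priya, Declan, Nadia.
Mei starts after Dmitri ends, so Dmitri has no further overlaps.
Tariq starts before Mei ends → Mei and Tariq overlap.
Mateo starts after Mei ends, so Mei has no further overlaps.
Mateo starts after Tariq ends, so Tariq has no further overlaps.
Sofia starts after Mateo ends, so Mateo has no further overlaps.
Aoife starts before Sofia ends → Sofia and Aoife overlap.
Priya starts before Sofia ends → Sofia and Priya overlap.
Declan starts exactly when Sofia ends (back-to-back, no overlap), so Sofia has no further overlaps.
Priya starts before Aoife ends → Aoife and Priya overlap.
Declan starts before Aoife ends → Aoife and Declan overlap.
Nadia starts before Aoife ends → Aoife and Nadia overlap.
Declan starts before Priya ends → Priya and Declan overlap.
Nadia starts before Priya ends → Priya and Nadia overlap.
Nadia starts before Declan ends → Declan and Nadia overlap.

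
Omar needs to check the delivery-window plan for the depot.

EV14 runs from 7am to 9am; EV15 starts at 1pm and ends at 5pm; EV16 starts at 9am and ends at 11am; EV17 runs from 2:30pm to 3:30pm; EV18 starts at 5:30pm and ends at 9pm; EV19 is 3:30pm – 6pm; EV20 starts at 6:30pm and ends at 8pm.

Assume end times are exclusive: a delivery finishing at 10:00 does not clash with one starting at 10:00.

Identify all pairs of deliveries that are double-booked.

Two intervals overlap when each starts before the other ends.
Sorted by start: EV14, EV16, EV15, EV17, EV19, EV18, EV20.
EV16 starts exactly when EV14 ends (back-to-back, no overlap), so nothing later overlaps EV14 either.
EV15 starts after EV16 ends, so nothing later overlaps EV16 either.
EV17 starts before EV15 ends → EV15 and EV17 overlap.
EV19 starts before EV15 ends → EV15 and EV19 overlap.
EV18 starts after EV15 ends, so nothing later overlaps EV15 either.
EV19 starts exactly when EV17 ends (back-to-back, no overlap), so nothing later overlaps EV17 either.
EV18 starts before EV19 ends → EV19 and EV18 overlap.
EV20 starts after EV19 ends.
EV20 starts before EV18 ends → EV18 and EV20 overlap.

EV15 & EV17, EV15 & EV19, EV18 & EV19, EV18 & EV20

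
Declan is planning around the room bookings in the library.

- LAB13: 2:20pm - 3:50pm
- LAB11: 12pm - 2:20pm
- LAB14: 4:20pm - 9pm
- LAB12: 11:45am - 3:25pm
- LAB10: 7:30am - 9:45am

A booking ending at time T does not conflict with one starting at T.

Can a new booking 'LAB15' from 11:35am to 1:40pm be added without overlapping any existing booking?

No — it overlaps LAB11, LAB12

LAB10: ends 9:45am at or before LAB15 starts 11:35am → clear.
LAB12: starts 11:45am before LAB15 ends 1:40pm, and ends 3:25pm after LAB15 starts 11:35am → overlap.
LAB11: starts 12pm before LAB15 ends 1:40pm, and ends 2:20pm after LAB15 starts 11:35am → overlap.
LAB13: starts 2:20pm at or after LAB15 ends 1:40pm → clear.
LAB14: starts 4:20pm at or after LAB15 ends 1:40pm → clear.
LAB15 overlaps LAB11, LAB12.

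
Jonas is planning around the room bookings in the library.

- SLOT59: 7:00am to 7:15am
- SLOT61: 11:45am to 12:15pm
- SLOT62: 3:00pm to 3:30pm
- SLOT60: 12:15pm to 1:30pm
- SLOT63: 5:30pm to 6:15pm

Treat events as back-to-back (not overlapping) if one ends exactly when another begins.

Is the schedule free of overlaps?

Check each pair: they overlap iff neither finishes before the other starts.
Sorted by start: SLOT59, SLOT61, SLOT60, SLOT62, SLOT63.
SLOT61 starts after SLOT59 ends; SLOT59 is clear from here.
SLOT60 starts exactly when SLOT61 ends (back-to-back, no overlap); SLOT61 is clear from here.
SLOT62 starts after SLOT60 ends; SLOT60 is clear from here.
SLOT63 starts after SLOT62 ends.
Every pair is clear; the schedule has no overlaps.

Yes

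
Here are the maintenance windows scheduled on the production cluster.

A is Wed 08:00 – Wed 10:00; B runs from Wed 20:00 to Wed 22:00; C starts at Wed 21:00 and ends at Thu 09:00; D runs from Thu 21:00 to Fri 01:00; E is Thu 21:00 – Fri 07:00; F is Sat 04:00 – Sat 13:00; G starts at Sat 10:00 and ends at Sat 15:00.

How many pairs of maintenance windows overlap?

Sorted by start: A, B, C, D, E, F, G.
B starts after A ends; A is clear from here.
C starts before B ends → B and C overlap.
D starts after B ends; B is clear from here.
D starts after C ends; C is clear from here.
E starts before D ends → D and E overlap.
F starts after D ends; D is clear from here.
F starts after E ends; E is clear from here.
G starts before F ends → F and G overlap.
Overlapping pairs: B & C, D & E, F & G — 3 in total.

3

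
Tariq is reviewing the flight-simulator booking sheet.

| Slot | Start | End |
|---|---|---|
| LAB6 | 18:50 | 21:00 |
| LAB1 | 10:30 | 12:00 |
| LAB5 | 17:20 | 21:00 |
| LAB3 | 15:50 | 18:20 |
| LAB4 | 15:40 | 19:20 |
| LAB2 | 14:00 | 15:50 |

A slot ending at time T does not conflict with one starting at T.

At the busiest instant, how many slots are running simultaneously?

3

Sweep the timeline, counting +1 at each start and −1 at each end (ends before starts at a tie):
10:30 start LAB1 → 1
12:00 end LAB1 → 0
14:00 start LAB2 → 1
15:40 start LAB4 → 2
15:50 end LAB2 → 1
15:50 start LAB3 → 2
17:20 start LAB5 → 3
18:20 end LAB3 → 2
18:50 start LAB6 → 3
19:20 end LAB4 → 2
21:00 end LAB5 → 1
21:00 end LAB6 → 0
Peak is 3, at 17:20 (LAB3, LAB4, LAB5).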